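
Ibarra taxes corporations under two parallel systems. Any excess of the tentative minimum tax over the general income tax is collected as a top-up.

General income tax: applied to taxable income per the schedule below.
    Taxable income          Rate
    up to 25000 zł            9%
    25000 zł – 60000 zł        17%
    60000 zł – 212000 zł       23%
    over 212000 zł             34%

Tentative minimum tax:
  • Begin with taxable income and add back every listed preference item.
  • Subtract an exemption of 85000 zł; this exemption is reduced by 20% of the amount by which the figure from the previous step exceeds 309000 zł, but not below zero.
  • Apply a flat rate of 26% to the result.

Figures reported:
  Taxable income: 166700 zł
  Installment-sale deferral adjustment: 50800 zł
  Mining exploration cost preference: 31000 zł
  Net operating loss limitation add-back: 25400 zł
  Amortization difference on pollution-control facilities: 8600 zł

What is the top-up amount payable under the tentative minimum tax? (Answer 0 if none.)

General income tax:
  25000 zł × 9% = 2250 zł
  35000 zł × 17% = 5950 zł
  106700 zł × 23% = 24541 zł
  → 32741 zł

Tentative minimum tax:
  Adjusted income: 166700 zł + 50800 zł + 31000 zł + 25400 zł + 8600 zł = 282500 zł
  Exemption: 282500 zł ≤ 309000 zł, so full 85000 zł applies
  Base: 282500 zł − 85000 zł = 197500 zł
  197500 zł × 26% = 51350 zł

Excess of tentative minimum tax over general income tax: 51350 zł − 32741 zł = 18609 zł.

18609 zł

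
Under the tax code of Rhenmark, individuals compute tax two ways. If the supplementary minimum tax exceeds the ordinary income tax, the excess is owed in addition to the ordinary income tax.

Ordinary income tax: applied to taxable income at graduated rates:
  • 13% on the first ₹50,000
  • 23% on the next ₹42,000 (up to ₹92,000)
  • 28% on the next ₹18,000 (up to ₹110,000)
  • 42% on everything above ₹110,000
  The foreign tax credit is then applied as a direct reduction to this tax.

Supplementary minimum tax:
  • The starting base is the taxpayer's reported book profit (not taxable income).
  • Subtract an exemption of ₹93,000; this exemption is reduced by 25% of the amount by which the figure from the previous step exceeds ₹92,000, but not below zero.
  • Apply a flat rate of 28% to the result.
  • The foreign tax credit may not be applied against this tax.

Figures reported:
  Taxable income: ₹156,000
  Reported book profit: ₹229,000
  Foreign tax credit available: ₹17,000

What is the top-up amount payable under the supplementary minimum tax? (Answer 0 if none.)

Ordinary income tax:
  ₹50,000 × 13% = ₹6,500
  ₹42,000 × 23% = ₹9,660
  ₹18,000 × 28% = ₹5,040
  ₹46,000 × 42% = ₹19,320
  → ₹40,520
  Less foreign tax credit ₹17,000 → ₹23,520

Supplementary minimum tax:
  Base (reported book profit): ₹229,000
  Exemption: ₹93,000 − 25% × (₹229,000 − ₹92,000) = ₹93,000 − ₹34,250 = ₹58,750
  Base: ₹229,000 − ₹58,750 = ₹170,250
  ₹170,250 × 28% = ₹47,670

Excess of supplementary minimum tax over ordinary income tax: ₹47,670 − ₹23,520 = ₹24,150.

₹24,150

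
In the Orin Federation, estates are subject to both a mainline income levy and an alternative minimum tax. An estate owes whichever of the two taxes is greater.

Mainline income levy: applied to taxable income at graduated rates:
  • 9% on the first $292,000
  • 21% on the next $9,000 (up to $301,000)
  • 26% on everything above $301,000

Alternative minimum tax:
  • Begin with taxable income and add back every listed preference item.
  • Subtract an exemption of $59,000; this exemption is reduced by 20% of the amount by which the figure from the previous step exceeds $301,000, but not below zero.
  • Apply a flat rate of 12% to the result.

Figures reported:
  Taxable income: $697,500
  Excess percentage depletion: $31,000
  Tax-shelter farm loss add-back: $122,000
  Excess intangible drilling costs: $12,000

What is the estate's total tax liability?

Alternative minimum tax:
  Adjusted income: $697,500 + $31,000 + $122,000 + $12,000 = $862,500
  Exemption: 20% × ($862,500 − $301,000) = $112,300 ≥ $59,000, so the exemption is fully phased out
  Base: $862,500 − $0 = $862,500
  $862,500 × 12% = $103,500

Mainline income levy:
  $292,000 × 9% = $26,280
  $9,000 × 21% = $1,890
  $396,500 × 26% = $103,090
  → $131,260

$131,260 > $103,500, so the mainline income levy governs.

$131,260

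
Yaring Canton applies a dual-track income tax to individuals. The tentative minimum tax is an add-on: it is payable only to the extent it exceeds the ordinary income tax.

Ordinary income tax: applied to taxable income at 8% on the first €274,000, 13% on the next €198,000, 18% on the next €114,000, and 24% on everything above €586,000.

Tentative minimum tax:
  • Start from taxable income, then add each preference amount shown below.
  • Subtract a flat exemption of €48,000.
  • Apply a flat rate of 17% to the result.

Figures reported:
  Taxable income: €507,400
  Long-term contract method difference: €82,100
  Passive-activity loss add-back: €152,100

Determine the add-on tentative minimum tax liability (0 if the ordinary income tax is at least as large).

Ordinary income tax:
  €274,000 × 8% = €21,920
  €198,000 × 13% = €25,740
  €35,400 × 18% = €6,372
  → €54,032

Tentative minimum tax:
  Adjusted income: €507,400 + €82,100 + €152,100 = €741,600
  Less exemption €48,000 → base €693,600
  €693,600 × 17% = €117,912

Excess of tentative minimum tax over ordinary income tax: €117,912 − €54,032 = €63,880.

€63,880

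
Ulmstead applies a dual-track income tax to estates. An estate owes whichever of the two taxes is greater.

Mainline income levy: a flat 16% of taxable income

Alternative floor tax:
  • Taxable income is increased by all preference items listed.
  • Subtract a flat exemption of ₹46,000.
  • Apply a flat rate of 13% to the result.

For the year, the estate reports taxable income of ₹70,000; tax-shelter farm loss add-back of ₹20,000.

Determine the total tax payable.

Mainline income levy:
  ₹70,000 × 16% = ₹11,200

Alternative floor tax:
  Adjusted income: ₹70,000 + ₹20,000 = ₹90,000
  Less exemption ₹46,000 → base ₹44,000
  ₹44,000 × 13% = ₹5,720

₹11,200 > ₹5,720, so the mainline income levy governs.

₹11,200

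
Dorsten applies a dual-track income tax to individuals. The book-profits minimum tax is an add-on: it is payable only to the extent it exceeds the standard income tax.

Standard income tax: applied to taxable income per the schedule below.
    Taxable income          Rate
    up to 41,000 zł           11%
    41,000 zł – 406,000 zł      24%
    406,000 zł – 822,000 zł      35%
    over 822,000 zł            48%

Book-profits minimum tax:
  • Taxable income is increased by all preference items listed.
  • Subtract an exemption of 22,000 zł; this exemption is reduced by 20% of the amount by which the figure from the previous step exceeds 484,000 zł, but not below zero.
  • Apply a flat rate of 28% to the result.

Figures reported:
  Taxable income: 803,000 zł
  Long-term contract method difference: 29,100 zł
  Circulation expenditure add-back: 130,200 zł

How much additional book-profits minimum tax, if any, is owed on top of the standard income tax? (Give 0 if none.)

38,384 zł

Standard income tax:
  41,000 zł × 11% = 4,510 zł
  365,000 zł × 24% = 87,600 zł
  397,000 zł × 35% = 138,950 zł
  → 231,060 zł

Book-profits minimum tax:
  Adjusted income: 803,000 zł + 29,100 zł + 130,200 zł = 962,300 zł
  Exemption: 20% × (962,300 zł − 484,000 zł) = 95,660 zł ≥ 22,000 zł, so the exemption is fully phased out
  Base: 962,300 zł − 0 zł = 962,300 zł
  962,300 zł × 28% = 269,444 zł

Excess of book-profits minimum tax over standard income tax: 269,444 zł − 231,060 zł = 38,384 zł.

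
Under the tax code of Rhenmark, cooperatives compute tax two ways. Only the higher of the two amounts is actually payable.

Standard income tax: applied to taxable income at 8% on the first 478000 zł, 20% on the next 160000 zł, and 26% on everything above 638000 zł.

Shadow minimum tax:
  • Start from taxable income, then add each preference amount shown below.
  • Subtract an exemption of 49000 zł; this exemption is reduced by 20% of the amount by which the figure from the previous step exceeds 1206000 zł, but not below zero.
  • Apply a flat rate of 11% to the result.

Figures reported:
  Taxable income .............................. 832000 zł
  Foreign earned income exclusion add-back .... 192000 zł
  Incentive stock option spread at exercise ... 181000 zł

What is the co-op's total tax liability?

127160 zł

Standard income tax:
  478000 zł × 8% = 38240 zł
  160000 zł × 20% = 32000 zł
  194000 zł × 26% = 50440 zł
  → 120680 zł

Shadow minimum tax:
  Adjusted income: 832000 zł + 192000 zł + 181000 zł = 1205000 zł
  Exemption: 1205000 zł ≤ 1206000 zł, so full 49000 zł applies
  Base: 1205000 zł − 49000 zł = 1156000 zł
  1156000 zł × 11% = 127160 zł

127160 zł > 120680 zł, so the shadow minimum tax is the binding amount.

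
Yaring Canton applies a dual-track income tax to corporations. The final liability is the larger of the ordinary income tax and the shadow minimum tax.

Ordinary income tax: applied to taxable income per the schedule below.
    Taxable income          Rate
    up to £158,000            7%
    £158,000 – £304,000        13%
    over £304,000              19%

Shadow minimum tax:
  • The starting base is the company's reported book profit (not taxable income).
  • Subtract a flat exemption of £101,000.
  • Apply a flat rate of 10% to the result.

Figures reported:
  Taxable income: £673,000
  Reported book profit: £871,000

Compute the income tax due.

£100,150

Ordinary income tax:
  £158,000 × 7% = £11,060
  £146,000 × 13% = £18,980
  £369,000 × 19% = £70,110
  → £100,150

Shadow minimum tax:
  Base (reported book profit): £871,000
  Less exemption £101,000 → base £770,000
  £770,000 × 10% = £77,000

£100,150 > £77,000, so the ordinary income tax governs.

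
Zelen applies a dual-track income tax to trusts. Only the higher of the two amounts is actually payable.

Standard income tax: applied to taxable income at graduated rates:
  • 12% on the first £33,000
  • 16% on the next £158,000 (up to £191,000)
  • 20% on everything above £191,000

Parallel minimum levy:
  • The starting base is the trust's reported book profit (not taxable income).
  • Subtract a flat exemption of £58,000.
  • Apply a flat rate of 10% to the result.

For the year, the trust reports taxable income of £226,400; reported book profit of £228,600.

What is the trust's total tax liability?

Parallel minimum levy:
  Base (reported book profit): £228,600
  Less exemption £58,000 → base £170,600
  £170,600 × 10% = £17,060

Standard income tax:
  £33,000 × 12% = £3,960
  £158,000 × 16% = £25,280
  £35,400 × 20% = £7,080
  → £36,320

£36,320 > £17,060, so the standard income tax governs.

£36,320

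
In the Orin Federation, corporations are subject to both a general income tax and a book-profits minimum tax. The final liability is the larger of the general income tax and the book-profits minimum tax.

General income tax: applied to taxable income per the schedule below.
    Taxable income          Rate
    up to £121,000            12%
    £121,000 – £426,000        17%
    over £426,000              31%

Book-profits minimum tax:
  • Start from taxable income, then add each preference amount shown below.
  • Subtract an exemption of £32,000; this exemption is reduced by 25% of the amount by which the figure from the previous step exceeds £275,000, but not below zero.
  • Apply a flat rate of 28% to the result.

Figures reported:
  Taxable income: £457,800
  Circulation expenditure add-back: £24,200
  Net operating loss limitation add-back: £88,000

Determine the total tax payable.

Book-profits minimum tax:
  Adjusted income: £457,800 + £24,200 + £88,000 = £570,000
  Exemption: 25% × (£570,000 − £275,000) = £73,750 ≥ £32,000, so the exemption is fully phased out
  Base: £570,000 − £0 = £570,000
  £570,000 × 28% = £159,600

General income tax:
  £121,000 × 12% = £14,520
  £305,000 × 17% = £51,850
  £31,800 × 31% = £9,858
  → £76,228

£159,600 > £76,228, so the book-profits minimum tax is the binding amount.

£159,600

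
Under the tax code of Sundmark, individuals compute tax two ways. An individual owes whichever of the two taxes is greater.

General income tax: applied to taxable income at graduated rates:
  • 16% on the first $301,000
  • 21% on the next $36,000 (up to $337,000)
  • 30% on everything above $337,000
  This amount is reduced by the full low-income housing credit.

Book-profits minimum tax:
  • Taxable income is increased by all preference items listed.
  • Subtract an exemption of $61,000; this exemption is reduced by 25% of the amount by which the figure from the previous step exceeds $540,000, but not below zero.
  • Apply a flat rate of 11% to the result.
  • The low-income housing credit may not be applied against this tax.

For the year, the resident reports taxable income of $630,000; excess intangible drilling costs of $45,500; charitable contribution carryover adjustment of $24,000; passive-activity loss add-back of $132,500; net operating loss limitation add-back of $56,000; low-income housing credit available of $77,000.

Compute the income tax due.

Book-profits minimum tax:
  Adjusted income: $630,000 + $45,500 + $24,000 + $132,500 + $56,000 = $888,000
  Exemption: 25% × ($888,000 − $540,000) = $87,000 ≥ $61,000, so the exemption is fully phased out
  Base: $888,000 − $0 = $888,000
  $888,000 × 11% = $97,680

General income tax:
  $301,000 × 16% = $48,160
  $36,000 × 21% = $7,560
  $293,000 × 30% = $87,900
  → $143,620
  Less low-income housing credit $77,000 → $66,620

$97,680 > $66,620, so the book-profits minimum tax is the binding amount.

$97,680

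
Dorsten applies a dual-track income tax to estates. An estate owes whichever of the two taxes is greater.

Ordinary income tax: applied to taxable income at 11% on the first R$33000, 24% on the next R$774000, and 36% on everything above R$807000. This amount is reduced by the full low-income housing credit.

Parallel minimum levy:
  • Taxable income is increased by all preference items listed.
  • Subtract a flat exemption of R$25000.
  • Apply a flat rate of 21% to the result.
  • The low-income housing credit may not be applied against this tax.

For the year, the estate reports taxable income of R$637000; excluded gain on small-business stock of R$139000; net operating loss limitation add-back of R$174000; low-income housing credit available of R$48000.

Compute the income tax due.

R$194250

Ordinary income tax:
  R$33000 × 11% = R$3630
  R$604000 × 24% = R$144960
  → R$148590
  Less low-income housing credit R$48000 → R$100590

Parallel minimum levy:
  Adjusted income: R$637000 + R$139000 + R$174000 = R$950000
  Less exemption R$25000 → base R$925000
  R$925000 × 21% = R$194250

R$194250 > R$100590, so the parallel minimum levy is the binding amount.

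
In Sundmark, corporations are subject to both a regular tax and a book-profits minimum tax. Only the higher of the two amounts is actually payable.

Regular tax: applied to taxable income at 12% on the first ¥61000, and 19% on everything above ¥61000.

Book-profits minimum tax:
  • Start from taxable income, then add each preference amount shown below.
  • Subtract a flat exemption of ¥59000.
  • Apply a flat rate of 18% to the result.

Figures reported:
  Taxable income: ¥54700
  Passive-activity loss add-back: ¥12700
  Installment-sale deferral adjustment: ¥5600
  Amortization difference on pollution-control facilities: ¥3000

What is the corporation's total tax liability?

¥6564

Regular tax:
  ¥54700 × 12% = ¥6564

Book-profits minimum tax:
  Adjusted income: ¥54700 + ¥12700 + ¥5600 + ¥3000 = ¥76000
  Less exemption ¥59000 → base ¥17000
  ¥17000 × 18% = ¥3060

¥6564 > ¥3060, so the regular tax governs.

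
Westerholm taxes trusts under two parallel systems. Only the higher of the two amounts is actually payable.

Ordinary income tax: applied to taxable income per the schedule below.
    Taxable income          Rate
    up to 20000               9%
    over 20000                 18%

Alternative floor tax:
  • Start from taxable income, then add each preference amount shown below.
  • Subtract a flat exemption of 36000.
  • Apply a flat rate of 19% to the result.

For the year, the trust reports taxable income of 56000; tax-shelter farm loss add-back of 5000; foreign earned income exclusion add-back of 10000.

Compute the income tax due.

8280

Ordinary income tax:
  20000 × 9% = 1800
  36000 × 18% = 6480
  → 8280

Alternative floor tax:
  Adjusted income: 56000 + 5000 + 10000 = 71000
  Less exemption 36000 → base 35000
  35000 × 19% = 6650

8280 > 6650, so the ordinary income tax governs.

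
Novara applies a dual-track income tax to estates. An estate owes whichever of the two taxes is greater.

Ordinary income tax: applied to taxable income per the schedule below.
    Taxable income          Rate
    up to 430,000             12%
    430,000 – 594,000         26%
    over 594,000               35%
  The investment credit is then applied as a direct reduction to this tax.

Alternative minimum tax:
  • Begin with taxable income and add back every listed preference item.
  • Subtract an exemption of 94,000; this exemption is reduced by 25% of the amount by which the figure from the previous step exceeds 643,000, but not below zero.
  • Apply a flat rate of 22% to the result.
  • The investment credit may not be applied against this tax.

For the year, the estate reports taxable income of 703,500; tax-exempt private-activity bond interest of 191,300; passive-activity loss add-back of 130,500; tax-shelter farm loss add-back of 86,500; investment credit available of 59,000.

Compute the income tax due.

Alternative minimum tax:
  Adjusted income: 703,500 + 191,300 + 130,500 + 86,500 = 1,111,800
  Exemption: 25% × (1,111,800 − 643,000) = 117,200 ≥ 94,000, so the exemption is fully phased out
  Base: 1,111,800 − 0 = 1,111,800
  1,111,800 × 22% = 244,596

Ordinary income tax:
  430,000 × 12% = 51,600
  164,000 × 26% = 42,640
  109,500 × 35% = 38,325
  → 132,565
  Less investment credit 59,000 → 73,565

244,596 > 73,565, so the alternative minimum tax is the binding amount.

244,596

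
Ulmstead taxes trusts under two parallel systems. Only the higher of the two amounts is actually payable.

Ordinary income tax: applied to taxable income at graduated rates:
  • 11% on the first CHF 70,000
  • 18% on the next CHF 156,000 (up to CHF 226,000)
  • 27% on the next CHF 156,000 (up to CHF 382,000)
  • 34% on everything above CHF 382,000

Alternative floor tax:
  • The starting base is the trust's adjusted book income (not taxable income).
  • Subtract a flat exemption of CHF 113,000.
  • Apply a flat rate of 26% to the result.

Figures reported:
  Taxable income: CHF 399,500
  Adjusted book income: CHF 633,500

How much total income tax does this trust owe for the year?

Ordinary income tax:
  CHF 70,000 × 11% = CHF 7,700
  CHF 156,000 × 18% = CHF 28,080
  CHF 156,000 × 27% = CHF 42,120
  CHF 17,500 × 34% = CHF 5,950
  → CHF 83,850

Alternative floor tax:
  Base (adjusted book income): CHF 633,500
  Less exemption CHF 113,000 → base CHF 520,500
  CHF 520,500 × 26% = CHF 135,330

CHF 135,330 > CHF 83,850, so the alternative floor tax is the binding amount.

CHF 135,330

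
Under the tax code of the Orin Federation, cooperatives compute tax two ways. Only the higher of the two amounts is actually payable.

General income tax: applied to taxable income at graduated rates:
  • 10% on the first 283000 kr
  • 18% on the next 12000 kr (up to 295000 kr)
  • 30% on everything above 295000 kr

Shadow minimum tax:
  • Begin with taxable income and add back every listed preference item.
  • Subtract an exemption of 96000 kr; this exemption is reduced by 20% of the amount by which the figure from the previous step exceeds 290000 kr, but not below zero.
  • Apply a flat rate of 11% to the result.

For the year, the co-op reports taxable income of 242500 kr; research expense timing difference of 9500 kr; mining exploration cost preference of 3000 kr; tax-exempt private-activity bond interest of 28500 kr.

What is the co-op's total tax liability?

24250 kr

General income tax:
  242500 kr × 10% = 24250 kr

Shadow minimum tax:
  Adjusted income: 242500 kr + 9500 kr + 3000 kr + 28500 kr = 283500 kr
  Exemption: 283500 kr ≤ 290000 kr, so full 96000 kr applies
  Base: 283500 kr − 96000 kr = 187500 kr
  187500 kr × 11% = 20625 kr

24250 kr > 20625 kr, so the general income tax governs.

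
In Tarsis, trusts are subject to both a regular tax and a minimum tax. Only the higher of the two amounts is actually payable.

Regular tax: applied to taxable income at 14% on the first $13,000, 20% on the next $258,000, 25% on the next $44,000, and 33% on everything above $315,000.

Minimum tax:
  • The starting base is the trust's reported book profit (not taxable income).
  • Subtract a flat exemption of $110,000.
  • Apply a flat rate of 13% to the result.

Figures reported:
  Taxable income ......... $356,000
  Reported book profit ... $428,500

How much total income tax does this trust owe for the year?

Regular tax:
  $13,000 × 14% = $1,820
  $258,000 × 20% = $51,600
  $44,000 × 25% = $11,000
  $41,000 × 33% = $13,530
  → $77,950

Minimum tax:
  Base (reported book profit): $428,500
  Less exemption $110,000 → base $318,500
  $318,500 × 13% = $41,405

$77,950 > $41,405, so the regular tax governs.

$77,950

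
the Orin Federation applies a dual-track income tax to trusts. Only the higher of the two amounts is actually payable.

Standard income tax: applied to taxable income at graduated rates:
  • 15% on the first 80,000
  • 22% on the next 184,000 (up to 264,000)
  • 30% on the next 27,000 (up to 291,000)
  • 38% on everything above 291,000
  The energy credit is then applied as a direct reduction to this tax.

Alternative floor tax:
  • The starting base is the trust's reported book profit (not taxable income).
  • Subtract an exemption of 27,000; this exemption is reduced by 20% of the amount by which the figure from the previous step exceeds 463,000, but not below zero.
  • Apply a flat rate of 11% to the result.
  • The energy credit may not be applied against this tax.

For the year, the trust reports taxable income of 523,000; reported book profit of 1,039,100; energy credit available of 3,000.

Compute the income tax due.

Standard income tax:
  80,000 × 15% = 12,000
  184,000 × 22% = 40,480
  27,000 × 30% = 8,100
  232,000 × 38% = 88,160
  → 148,740
  Less energy credit 3,000 → 145,740

Alternative floor tax:
  Base (reported book profit): 1,039,100
  Exemption: 20% × (1,039,100 − 463,000) = 115,220 ≥ 27,000, so the exemption is fully phased out
  Base: 1,039,100 − 0 = 1,039,100
  1,039,100 × 11% = 114,301

145,740 > 114,301, so the standard income tax governs.

145,740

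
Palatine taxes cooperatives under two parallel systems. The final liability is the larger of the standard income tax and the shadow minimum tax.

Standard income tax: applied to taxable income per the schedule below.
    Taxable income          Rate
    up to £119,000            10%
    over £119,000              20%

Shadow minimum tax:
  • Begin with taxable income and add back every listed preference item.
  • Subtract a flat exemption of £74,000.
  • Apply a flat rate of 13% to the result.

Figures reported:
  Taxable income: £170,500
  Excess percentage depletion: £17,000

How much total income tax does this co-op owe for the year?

£22,200

Shadow minimum tax:
  Adjusted income: £170,500 + £17,000 = £187,500
  Less exemption £74,000 → base £113,500
  £113,500 × 13% = £14,755

Standard income tax:
  £119,000 × 10% = £11,900
  £51,500 × 20% = £10,300
  → £22,200

£22,200 > £14,755, so the standard income tax governs.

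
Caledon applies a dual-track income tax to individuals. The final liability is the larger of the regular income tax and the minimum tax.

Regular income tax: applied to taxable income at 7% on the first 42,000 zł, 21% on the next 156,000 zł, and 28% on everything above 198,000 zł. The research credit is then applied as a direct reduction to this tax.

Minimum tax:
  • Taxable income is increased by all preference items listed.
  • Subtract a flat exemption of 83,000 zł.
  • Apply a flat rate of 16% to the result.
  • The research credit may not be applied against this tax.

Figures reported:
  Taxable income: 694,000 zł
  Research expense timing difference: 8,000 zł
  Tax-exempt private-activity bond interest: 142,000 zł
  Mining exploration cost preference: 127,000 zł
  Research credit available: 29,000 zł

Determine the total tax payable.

145,580 zł

Regular income tax:
  42,000 zł × 7% = 2,940 zł
  156,000 zł × 21% = 32,760 zł
  496,000 zł × 28% = 138,880 zł
  → 174,580 zł
  Less research credit 29,000 zł → 145,580 zł

Minimum tax:
  Adjusted income: 694,000 zł + 8,000 zł + 142,000 zł + 127,000 zł = 971,000 zł
  Less exemption 83,000 zł → base 888,000 zł
  888,000 zł × 16% = 142,080 zł

145,580 zł > 142,080 zł, so the regular income tax governs.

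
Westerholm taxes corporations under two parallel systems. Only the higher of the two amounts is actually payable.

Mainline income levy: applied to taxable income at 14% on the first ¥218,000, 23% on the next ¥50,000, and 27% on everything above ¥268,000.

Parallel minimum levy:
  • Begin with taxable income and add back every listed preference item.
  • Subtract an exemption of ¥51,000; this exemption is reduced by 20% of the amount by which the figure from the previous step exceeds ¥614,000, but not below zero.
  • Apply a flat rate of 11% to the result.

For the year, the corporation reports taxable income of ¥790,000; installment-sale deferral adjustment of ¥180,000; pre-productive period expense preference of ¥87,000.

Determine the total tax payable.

Parallel minimum levy:
  Adjusted income: ¥790,000 + ¥180,000 + ¥87,000 = ¥1,057,000
  Exemption: 20% × (¥1,057,000 − ¥614,000) = ¥88,600 ≥ ¥51,000, so the exemption is fully phased out
  Base: ¥1,057,000 − ¥0 = ¥1,057,000
  ¥1,057,000 × 11% = ¥116,270

Mainline income levy:
  ¥218,000 × 14% = ¥30,520
  ¥50,000 × 23% = ¥11,500
  ¥522,000 × 27% = ¥140,940
  → ¥182,960

¥182,960 > ¥116,270, so the mainline income levy governs.

¥182,960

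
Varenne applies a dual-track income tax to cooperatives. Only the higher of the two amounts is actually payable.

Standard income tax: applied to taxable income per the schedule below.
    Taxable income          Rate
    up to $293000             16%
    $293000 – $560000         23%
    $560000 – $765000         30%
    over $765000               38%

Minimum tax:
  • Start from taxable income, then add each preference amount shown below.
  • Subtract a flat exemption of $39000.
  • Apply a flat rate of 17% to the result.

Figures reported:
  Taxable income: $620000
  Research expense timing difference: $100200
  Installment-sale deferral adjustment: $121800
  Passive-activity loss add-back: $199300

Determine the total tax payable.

Minimum tax:
  Adjusted income: $620000 + $100200 + $121800 + $199300 = $1041300
  Less exemption $39000 → base $1002300
  $1002300 × 17% = $170391

Standard income tax:
  $293000 × 16% = $46880
  $267000 × 23% = $61410
  $60000 × 30% = $18000
  → $126290

$170391 > $126290, so the minimum tax is the binding amount.

$170391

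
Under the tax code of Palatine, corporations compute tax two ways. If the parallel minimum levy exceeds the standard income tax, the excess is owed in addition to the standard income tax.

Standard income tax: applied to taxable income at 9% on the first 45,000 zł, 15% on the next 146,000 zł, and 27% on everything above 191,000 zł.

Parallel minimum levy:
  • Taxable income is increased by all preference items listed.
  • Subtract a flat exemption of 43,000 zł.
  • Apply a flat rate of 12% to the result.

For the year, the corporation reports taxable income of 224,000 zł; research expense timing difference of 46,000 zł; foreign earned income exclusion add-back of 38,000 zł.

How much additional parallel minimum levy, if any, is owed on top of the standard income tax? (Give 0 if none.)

Standard income tax:
  45,000 zł × 9% = 4,050 zł
  146,000 zł × 15% = 21,900 zł
  33,000 zł × 27% = 8,910 zł
  → 34,860 zł

Parallel minimum levy:
  Adjusted income: 224,000 zł + 46,000 zł + 38,000 zł = 308,000 zł
  Less exemption 43,000 zł → base 265,000 zł
  265,000 zł × 12% = 31,800 zł

31,800 zł ≤ 34,860 zł, so no add-on is due.

0 zł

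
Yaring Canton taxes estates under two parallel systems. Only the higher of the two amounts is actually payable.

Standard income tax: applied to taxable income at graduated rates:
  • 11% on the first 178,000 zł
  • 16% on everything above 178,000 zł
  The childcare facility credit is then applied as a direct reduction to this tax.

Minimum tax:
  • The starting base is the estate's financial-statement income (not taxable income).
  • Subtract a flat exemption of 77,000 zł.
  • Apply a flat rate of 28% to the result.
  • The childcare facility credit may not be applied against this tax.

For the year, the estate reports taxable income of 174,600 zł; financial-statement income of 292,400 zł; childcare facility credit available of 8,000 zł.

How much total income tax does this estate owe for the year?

Standard income tax:
  174,600 zł × 11% = 19,206 zł
  Less childcare facility credit 8,000 zł → 11,206 zł

Minimum tax:
  Base (financial-statement income): 292,400 zł
  Less exemption 77,000 zł → base 215,400 zł
  215,400 zł × 28% = 60,312 zł

60,312 zł > 11,206 zł, so the minimum tax is the binding amount.

60,312 zł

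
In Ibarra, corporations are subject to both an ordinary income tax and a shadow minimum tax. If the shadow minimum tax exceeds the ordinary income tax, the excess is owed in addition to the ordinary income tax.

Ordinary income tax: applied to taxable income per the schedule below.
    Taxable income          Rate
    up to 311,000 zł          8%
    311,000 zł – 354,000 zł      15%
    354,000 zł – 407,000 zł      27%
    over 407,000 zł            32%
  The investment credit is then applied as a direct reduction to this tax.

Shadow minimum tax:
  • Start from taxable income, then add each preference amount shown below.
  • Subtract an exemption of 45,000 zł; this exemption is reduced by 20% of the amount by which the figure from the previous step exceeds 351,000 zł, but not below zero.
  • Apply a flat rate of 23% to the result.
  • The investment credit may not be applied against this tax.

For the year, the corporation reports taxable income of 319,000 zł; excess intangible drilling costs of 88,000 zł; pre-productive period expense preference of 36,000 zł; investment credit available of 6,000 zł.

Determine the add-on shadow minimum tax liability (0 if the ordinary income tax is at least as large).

Ordinary income tax:
  311,000 zł × 8% = 24,880 zł
  8,000 zł × 15% = 1,200 zł
  → 26,080 zł
  Less investment credit 6,000 zł → 20,080 zł

Shadow minimum tax:
  Adjusted income: 319,000 zł + 88,000 zł + 36,000 zł = 443,000 zł
  Exemption: 45,000 zł − 20% × (443,000 zł − 351,000 zł) = 45,000 zł − 18,400 zł = 26,600 zł
  Base: 443,000 zł − 26,600 zł = 416,400 zł
  416,400 zł × 23% = 95,772 zł

Excess of shadow minimum tax over ordinary income tax: 95,772 zł − 20,080 zł = 75,692 zł.

75,692 zł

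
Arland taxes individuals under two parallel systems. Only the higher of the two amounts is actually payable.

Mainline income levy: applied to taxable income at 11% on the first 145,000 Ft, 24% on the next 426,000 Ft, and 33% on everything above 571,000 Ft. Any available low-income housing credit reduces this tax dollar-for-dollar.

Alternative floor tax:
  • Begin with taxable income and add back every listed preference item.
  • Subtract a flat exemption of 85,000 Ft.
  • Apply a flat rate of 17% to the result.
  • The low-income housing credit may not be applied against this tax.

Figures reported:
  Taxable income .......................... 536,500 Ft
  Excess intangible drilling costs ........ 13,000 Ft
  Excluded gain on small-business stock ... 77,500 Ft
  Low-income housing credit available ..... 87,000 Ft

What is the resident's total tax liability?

92,140 Ft

Alternative floor tax:
  Adjusted income: 536,500 Ft + 13,000 Ft + 77,500 Ft = 627,000 Ft
  Less exemption 85,000 Ft → base 542,000 Ft
  542,000 Ft × 17% = 92,140 Ft

Mainline income levy:
  145,000 Ft × 11% = 15,950 Ft
  391,500 Ft × 24% = 93,960 Ft
  → 109,910 Ft
  Less low-income housing credit 87,000 Ft → 22,910 Ft

92,140 Ft > 22,910 Ft, so the alternative floor tax is the binding amount.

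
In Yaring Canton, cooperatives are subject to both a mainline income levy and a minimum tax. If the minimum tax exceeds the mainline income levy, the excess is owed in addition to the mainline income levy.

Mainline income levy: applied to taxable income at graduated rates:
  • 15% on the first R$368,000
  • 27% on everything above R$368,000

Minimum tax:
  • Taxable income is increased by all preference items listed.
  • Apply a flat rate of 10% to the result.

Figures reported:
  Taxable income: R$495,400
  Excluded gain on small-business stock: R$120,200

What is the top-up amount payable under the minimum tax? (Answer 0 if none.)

Minimum tax:
  Adjusted income: R$495,400 + R$120,200 = R$615,600
  R$615,600 × 10% = R$61,560

Mainline income levy:
  R$368,000 × 15% = R$55,200
  R$127,400 × 27% = R$34,398
  → R$89,598

R$61,560 ≤ R$89,598, so no add-on is due.

R$0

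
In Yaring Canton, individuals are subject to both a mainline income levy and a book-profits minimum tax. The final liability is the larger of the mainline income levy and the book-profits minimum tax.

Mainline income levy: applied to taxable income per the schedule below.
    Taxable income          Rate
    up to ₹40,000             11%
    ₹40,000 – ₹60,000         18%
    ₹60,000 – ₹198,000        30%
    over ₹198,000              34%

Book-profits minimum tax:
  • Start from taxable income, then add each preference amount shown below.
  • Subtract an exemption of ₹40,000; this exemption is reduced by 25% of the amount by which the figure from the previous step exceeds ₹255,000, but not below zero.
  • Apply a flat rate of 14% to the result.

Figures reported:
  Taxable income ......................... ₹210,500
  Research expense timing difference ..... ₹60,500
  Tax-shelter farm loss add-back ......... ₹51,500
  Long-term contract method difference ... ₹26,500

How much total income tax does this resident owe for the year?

Book-profits minimum tax:
  Adjusted income: ₹210,500 + ₹60,500 + ₹51,500 + ₹26,500 = ₹349,000
  Exemption: ₹40,000 − 25% × (₹349,000 − ₹255,000) = ₹40,000 − ₹23,500 = ₹16,500
  Base: ₹349,000 − ₹16,500 = ₹332,500
  ₹332,500 × 14% = ₹46,550

Mainline income levy:
  ₹40,000 × 11% = ₹4,400
  ₹20,000 × 18% = ₹3,600
  ₹138,000 × 30% = ₹41,400
  ₹12,500 × 34% = ₹4,250
  → ₹53,650

₹53,650 > ₹46,550, so the mainline income levy governs.

₹53,650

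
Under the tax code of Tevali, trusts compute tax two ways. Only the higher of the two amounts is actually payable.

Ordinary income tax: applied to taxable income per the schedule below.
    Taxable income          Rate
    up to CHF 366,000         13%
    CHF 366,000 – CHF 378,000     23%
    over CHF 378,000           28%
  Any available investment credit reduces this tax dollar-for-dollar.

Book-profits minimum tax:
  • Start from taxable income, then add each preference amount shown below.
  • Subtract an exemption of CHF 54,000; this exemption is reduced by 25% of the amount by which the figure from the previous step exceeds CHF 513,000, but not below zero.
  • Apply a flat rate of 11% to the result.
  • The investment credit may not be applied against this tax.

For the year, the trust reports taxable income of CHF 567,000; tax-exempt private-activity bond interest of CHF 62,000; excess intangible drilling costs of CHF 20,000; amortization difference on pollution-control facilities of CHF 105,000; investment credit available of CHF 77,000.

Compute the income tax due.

CHF 82,940

Book-profits minimum tax:
  Adjusted income: CHF 567,000 + CHF 62,000 + CHF 20,000 + CHF 105,000 = CHF 754,000
  Exemption: 25% × (CHF 754,000 − CHF 513,000) = CHF 60,250 ≥ CHF 54,000, so the exemption is fully phased out
  Base: CHF 754,000 − CHF 0 = CHF 754,000
  CHF 754,000 × 11% = CHF 82,940

Ordinary income tax:
  CHF 366,000 × 13% = CHF 47,580
  CHF 12,000 × 23% = CHF 2,760
  CHF 189,000 × 28% = CHF 52,920
  → CHF 103,260
  Less investment credit CHF 77,000 → CHF 26,260

CHF 82,940 > CHF 26,260, so the book-profits minimum tax is the binding amount.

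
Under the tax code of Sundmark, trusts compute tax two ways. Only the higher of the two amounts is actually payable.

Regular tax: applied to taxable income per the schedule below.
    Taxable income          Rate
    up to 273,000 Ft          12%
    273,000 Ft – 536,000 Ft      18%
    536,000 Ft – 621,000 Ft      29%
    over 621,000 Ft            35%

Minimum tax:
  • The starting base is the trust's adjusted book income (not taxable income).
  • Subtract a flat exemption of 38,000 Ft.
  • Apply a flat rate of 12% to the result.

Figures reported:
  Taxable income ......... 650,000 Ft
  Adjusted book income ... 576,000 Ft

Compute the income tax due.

Regular tax:
  273,000 Ft × 12% = 32,760 Ft
  263,000 Ft × 18% = 47,340 Ft
  85,000 Ft × 29% = 24,650 Ft
  29,000 Ft × 35% = 10,150 Ft
  → 114,900 Ft

Minimum tax:
  Base (adjusted book income): 576,000 Ft
  Less exemption 38,000 Ft → base 538,000 Ft
  538,000 Ft × 12% = 64,560 Ft

114,900 Ft > 64,560 Ft, so the regular tax governs.

114,900 Ft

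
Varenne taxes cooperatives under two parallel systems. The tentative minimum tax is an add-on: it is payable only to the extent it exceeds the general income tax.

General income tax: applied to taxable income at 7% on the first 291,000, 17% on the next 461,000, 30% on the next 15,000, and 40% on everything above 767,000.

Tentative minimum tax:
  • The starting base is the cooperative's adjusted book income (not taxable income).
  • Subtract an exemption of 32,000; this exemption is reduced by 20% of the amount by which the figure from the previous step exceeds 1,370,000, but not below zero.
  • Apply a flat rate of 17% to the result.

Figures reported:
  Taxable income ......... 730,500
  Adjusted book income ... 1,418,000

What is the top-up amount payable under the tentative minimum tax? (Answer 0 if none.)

Tentative minimum tax:
  Base (adjusted book income): 1,418,000
  Exemption: 32,000 − 20% × (1,418,000 − 1,370,000) = 32,000 − 9,600 = 22,400
  Base: 1,418,000 − 22,400 = 1,395,600
  1,395,600 × 17% = 237,252

General income tax:
  291,000 × 7% = 20,370
  439,500 × 17% = 74,715
  → 95,085

Excess of tentative minimum tax over general income tax: 237,252 − 95,085 = 142,167.

142,167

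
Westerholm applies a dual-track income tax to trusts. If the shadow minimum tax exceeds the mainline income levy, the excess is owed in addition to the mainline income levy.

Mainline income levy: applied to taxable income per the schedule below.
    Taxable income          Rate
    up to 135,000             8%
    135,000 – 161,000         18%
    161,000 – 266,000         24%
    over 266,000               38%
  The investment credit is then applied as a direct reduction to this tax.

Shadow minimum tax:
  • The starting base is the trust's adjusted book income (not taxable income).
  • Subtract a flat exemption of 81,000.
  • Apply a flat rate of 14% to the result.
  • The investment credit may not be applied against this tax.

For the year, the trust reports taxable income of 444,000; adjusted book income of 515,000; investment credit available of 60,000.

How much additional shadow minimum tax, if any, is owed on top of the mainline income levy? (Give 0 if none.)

Mainline income levy:
  135,000 × 8% = 10,800
  26,000 × 18% = 4,680
  105,000 × 24% = 25,200
  178,000 × 38% = 67,640
  → 108,320
  Less investment credit 60,000 → 48,320

Shadow minimum tax:
  Base (adjusted book income): 515,000
  Less exemption 81,000 → base 434,000
  434,000 × 14% = 60,760

Excess of shadow minimum tax over mainline income levy: 60,760 − 48,320 = 12,440.

12,440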